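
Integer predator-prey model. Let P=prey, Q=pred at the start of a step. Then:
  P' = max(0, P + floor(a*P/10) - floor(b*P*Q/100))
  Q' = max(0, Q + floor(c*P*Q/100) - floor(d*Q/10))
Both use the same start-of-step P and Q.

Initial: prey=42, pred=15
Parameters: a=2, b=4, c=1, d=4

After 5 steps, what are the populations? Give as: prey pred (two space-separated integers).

Step 1: prey: 42+8-25=25; pred: 15+6-6=15
Step 2: prey: 25+5-15=15; pred: 15+3-6=12
Step 3: prey: 15+3-7=11; pred: 12+1-4=9
Step 4: prey: 11+2-3=10; pred: 9+0-3=6
Step 5: prey: 10+2-2=10; pred: 6+0-2=4

Answer: 10 4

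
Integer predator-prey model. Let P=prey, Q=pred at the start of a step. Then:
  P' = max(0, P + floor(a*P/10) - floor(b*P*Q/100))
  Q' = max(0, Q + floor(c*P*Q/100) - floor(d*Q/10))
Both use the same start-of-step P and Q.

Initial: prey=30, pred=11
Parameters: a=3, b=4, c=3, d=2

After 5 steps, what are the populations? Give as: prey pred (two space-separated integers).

Answer: 0 26

Derivation:
Step 1: prey: 30+9-13=26; pred: 11+9-2=18
Step 2: prey: 26+7-18=15; pred: 18+14-3=29
Step 3: prey: 15+4-17=2; pred: 29+13-5=37
Step 4: prey: 2+0-2=0; pred: 37+2-7=32
Step 5: prey: 0+0-0=0; pred: 32+0-6=26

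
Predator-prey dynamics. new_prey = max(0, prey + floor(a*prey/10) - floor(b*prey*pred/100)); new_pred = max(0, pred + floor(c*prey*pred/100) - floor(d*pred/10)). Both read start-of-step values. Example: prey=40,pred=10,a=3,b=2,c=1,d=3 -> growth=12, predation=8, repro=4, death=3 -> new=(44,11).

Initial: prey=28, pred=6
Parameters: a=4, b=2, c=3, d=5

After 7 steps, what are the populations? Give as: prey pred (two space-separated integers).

Step 1: prey: 28+11-3=36; pred: 6+5-3=8
Step 2: prey: 36+14-5=45; pred: 8+8-4=12
Step 3: prey: 45+18-10=53; pred: 12+16-6=22
Step 4: prey: 53+21-23=51; pred: 22+34-11=45
Step 5: prey: 51+20-45=26; pred: 45+68-22=91
Step 6: prey: 26+10-47=0; pred: 91+70-45=116
Step 7: prey: 0+0-0=0; pred: 116+0-58=58

Answer: 0 58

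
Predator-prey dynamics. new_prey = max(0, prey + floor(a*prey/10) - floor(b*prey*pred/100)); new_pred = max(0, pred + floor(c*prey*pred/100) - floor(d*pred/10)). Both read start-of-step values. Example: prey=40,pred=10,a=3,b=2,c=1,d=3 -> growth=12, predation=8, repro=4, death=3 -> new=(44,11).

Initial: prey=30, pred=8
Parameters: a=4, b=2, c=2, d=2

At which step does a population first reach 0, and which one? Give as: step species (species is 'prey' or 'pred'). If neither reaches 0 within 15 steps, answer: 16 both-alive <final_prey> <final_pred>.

Answer: 6 prey

Derivation:
Step 1: prey: 30+12-4=38; pred: 8+4-1=11
Step 2: prey: 38+15-8=45; pred: 11+8-2=17
Step 3: prey: 45+18-15=48; pred: 17+15-3=29
Step 4: prey: 48+19-27=40; pred: 29+27-5=51
Step 5: prey: 40+16-40=16; pred: 51+40-10=81
Step 6: prey: 16+6-25=0; pred: 81+25-16=90
First extinction: prey at step 6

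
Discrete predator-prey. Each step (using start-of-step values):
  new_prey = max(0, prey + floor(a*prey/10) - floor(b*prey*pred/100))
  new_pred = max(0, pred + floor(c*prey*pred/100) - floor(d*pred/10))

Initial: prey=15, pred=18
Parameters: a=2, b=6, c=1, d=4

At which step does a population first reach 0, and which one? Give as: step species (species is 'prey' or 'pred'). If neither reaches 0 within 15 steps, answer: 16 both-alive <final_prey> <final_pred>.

Step 1: prey: 15+3-16=2; pred: 18+2-7=13
Step 2: prey: 2+0-1=1; pred: 13+0-5=8
Step 3: prey: 1+0-0=1; pred: 8+0-3=5
Step 4: prey: 1+0-0=1; pred: 5+0-2=3
Step 5: prey: 1+0-0=1; pred: 3+0-1=2
Step 6: prey: 1+0-0=1; pred: 2+0-0=2
Steps 7-15: state stable at prey=1, pred=2 (no change)
No extinction within 15 steps

Answer: 16 both-alive 1 2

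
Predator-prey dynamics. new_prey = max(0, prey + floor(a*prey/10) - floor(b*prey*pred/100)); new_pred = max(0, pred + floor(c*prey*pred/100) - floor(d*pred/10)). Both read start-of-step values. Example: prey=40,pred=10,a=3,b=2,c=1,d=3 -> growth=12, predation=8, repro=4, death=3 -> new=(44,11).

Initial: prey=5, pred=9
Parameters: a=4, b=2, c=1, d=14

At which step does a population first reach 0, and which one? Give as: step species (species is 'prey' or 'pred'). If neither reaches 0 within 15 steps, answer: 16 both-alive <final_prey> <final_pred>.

Answer: 1 pred

Derivation:
Step 1: prey: 5+2-0=7; pred: 9+0-12=0
First extinction: pred at step 1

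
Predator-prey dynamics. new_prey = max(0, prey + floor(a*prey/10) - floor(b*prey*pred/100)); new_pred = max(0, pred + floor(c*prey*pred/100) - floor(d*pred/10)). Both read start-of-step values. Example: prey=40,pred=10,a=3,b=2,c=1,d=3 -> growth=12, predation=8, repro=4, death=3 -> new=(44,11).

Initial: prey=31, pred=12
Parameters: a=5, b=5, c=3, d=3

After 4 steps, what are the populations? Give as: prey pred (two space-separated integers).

Answer: 0 24

Derivation:
Step 1: prey: 31+15-18=28; pred: 12+11-3=20
Step 2: prey: 28+14-28=14; pred: 20+16-6=30
Step 3: prey: 14+7-21=0; pred: 30+12-9=33
Step 4: prey: 0+0-0=0; pred: 33+0-9=24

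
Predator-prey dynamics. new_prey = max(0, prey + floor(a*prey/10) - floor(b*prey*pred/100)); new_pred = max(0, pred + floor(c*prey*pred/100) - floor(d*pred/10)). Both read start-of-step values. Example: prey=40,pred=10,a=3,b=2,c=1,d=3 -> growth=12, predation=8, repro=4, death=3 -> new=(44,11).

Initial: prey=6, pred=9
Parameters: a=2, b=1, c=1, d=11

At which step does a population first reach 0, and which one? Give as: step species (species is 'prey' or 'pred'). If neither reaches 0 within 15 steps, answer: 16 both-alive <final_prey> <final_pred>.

Step 1: prey: 6+1-0=7; pred: 9+0-9=0
First extinction: pred at step 1

Answer: 1 pred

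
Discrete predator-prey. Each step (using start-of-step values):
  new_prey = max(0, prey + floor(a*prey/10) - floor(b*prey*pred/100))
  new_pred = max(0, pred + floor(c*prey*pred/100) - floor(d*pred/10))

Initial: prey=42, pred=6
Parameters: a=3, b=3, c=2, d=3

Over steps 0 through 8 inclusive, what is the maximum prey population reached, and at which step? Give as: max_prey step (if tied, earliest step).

Step 1: prey: 42+12-7=47; pred: 6+5-1=10
Step 2: prey: 47+14-14=47; pred: 10+9-3=16
Step 3: prey: 47+14-22=39; pred: 16+15-4=27
Step 4: prey: 39+11-31=19; pred: 27+21-8=40
Step 5: prey: 19+5-22=2; pred: 40+15-12=43
Step 6: prey: 2+0-2=0; pred: 43+1-12=32
Step 7: prey: 0+0-0=0; pred: 32+0-9=23
Step 8: prey: 0+0-0=0; pred: 23+0-6=17
Max prey = 47 at step 1

Answer: 47 1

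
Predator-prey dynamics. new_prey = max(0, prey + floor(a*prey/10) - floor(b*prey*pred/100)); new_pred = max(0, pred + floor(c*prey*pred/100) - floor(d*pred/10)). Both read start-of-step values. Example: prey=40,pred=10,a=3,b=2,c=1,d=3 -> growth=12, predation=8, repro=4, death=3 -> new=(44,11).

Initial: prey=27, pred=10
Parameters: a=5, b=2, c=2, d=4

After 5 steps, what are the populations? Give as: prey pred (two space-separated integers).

Step 1: prey: 27+13-5=35; pred: 10+5-4=11
Step 2: prey: 35+17-7=45; pred: 11+7-4=14
Step 3: prey: 45+22-12=55; pred: 14+12-5=21
Step 4: prey: 55+27-23=59; pred: 21+23-8=36
Step 5: prey: 59+29-42=46; pred: 36+42-14=64

Answer: 46 64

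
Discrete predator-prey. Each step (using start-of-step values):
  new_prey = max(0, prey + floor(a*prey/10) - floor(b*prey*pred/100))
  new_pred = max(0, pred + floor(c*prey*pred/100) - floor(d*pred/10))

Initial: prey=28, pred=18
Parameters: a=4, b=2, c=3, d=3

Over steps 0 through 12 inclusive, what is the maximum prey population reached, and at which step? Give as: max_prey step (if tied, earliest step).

Step 1: prey: 28+11-10=29; pred: 18+15-5=28
Step 2: prey: 29+11-16=24; pred: 28+24-8=44
Step 3: prey: 24+9-21=12; pred: 44+31-13=62
Step 4: prey: 12+4-14=2; pred: 62+22-18=66
Step 5: prey: 2+0-2=0; pred: 66+3-19=50
Step 6: prey: 0+0-0=0; pred: 50+0-15=35
Step 7: prey: 0+0-0=0; pred: 35+0-10=25
Step 8: prey: 0+0-0=0; pred: 25+0-7=18
Step 9: prey: 0+0-0=0; pred: 18+0-5=13
Step 10: prey: 0+0-0=0; pred: 13+0-3=10
Step 11: prey: 0+0-0=0; pred: 10+0-3=7
Step 12: prey: 0+0-0=0; pred: 7+0-2=5
Max prey = 29 at step 1

Answer: 29 1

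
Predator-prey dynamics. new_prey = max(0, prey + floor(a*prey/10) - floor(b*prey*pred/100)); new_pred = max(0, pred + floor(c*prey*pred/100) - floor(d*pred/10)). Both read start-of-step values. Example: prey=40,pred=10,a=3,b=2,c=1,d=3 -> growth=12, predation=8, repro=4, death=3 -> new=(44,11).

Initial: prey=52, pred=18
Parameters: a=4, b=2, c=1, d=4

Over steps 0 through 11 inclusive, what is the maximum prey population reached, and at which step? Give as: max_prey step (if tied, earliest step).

Step 1: prey: 52+20-18=54; pred: 18+9-7=20
Step 2: prey: 54+21-21=54; pred: 20+10-8=22
Step 3: prey: 54+21-23=52; pred: 22+11-8=25
Step 4: prey: 52+20-26=46; pred: 25+13-10=28
Step 5: prey: 46+18-25=39; pred: 28+12-11=29
Step 6: prey: 39+15-22=32; pred: 29+11-11=29
Step 7: prey: 32+12-18=26; pred: 29+9-11=27
Step 8: prey: 26+10-14=22; pred: 27+7-10=24
Step 9: prey: 22+8-10=20; pred: 24+5-9=20
Step 10: prey: 20+8-8=20; pred: 20+4-8=16
Step 11: prey: 20+8-6=22; pred: 16+3-6=13
Max prey = 54 at step 1

Answer: 54 1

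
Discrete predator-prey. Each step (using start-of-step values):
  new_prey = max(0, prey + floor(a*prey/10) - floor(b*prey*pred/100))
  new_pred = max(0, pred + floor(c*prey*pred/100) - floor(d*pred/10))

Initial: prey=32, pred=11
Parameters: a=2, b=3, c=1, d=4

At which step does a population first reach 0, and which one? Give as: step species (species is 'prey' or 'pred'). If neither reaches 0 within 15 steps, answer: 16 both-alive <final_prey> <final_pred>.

Answer: 16 both-alive 71 3

Derivation:
Step 1: prey: 32+6-10=28; pred: 11+3-4=10
Step 2: prey: 28+5-8=25; pred: 10+2-4=8
Step 3: prey: 25+5-6=24; pred: 8+2-3=7
Step 4: prey: 24+4-5=23; pred: 7+1-2=6
Step 5: prey: 23+4-4=23; pred: 6+1-2=5
Step 6: prey: 23+4-3=24; pred: 5+1-2=4
Step 7: prey: 24+4-2=26; pred: 4+0-1=3
Step 8: prey: 26+5-2=29; pred: 3+0-1=2
Step 9: prey: 29+5-1=33; pred: 2+0-0=2
Step 10: prey: 33+6-1=38; pred: 2+0-0=2
Step 11: prey: 38+7-2=43; pred: 2+0-0=2
Step 12: prey: 43+8-2=49; pred: 2+0-0=2
Step 13: prey: 49+9-2=56; pred: 2+0-0=2
Step 14: prey: 56+11-3=64; pred: 2+1-0=3
Step 15: prey: 64+12-5=71; pred: 3+1-1=3
No extinction within 15 steps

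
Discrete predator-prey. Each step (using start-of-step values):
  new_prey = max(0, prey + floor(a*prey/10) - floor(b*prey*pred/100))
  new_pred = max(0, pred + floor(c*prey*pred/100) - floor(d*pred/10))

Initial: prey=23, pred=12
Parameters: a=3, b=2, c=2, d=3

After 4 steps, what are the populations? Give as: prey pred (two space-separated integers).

Step 1: prey: 23+6-5=24; pred: 12+5-3=14
Step 2: prey: 24+7-6=25; pred: 14+6-4=16
Step 3: prey: 25+7-8=24; pred: 16+8-4=20
Step 4: prey: 24+7-9=22; pred: 20+9-6=23

Answer: 22 23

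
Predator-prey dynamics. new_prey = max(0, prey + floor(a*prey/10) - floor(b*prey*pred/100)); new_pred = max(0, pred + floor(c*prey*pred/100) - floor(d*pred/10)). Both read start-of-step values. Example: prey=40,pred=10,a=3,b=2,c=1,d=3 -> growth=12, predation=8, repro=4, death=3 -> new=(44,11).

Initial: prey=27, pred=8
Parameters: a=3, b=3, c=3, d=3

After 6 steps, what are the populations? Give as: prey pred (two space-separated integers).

Step 1: prey: 27+8-6=29; pred: 8+6-2=12
Step 2: prey: 29+8-10=27; pred: 12+10-3=19
Step 3: prey: 27+8-15=20; pred: 19+15-5=29
Step 4: prey: 20+6-17=9; pred: 29+17-8=38
Step 5: prey: 9+2-10=1; pred: 38+10-11=37
Step 6: prey: 1+0-1=0; pred: 37+1-11=27

Answer: 0 27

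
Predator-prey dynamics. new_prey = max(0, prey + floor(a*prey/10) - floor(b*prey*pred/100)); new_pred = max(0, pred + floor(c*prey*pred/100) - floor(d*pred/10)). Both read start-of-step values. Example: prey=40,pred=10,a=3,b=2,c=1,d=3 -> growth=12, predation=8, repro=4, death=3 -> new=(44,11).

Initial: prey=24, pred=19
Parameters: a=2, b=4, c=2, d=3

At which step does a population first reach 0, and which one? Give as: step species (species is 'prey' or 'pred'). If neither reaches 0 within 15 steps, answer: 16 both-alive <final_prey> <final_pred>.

Step 1: prey: 24+4-18=10; pred: 19+9-5=23
Step 2: prey: 10+2-9=3; pred: 23+4-6=21
Step 3: prey: 3+0-2=1; pred: 21+1-6=16
Step 4: prey: 1+0-0=1; pred: 16+0-4=12
Step 5: prey: 1+0-0=1; pred: 12+0-3=9
Step 6: prey: 1+0-0=1; pred: 9+0-2=7
Step 7: prey: 1+0-0=1; pred: 7+0-2=5
Step 8: prey: 1+0-0=1; pred: 5+0-1=4
Step 9: prey: 1+0-0=1; pred: 4+0-1=3
Step 10: prey: 1+0-0=1; pred: 3+0-0=3
Steps 11-15: state stable at prey=1, pred=3 (no change)
No extinction within 15 steps

Answer: 16 both-alive 1 3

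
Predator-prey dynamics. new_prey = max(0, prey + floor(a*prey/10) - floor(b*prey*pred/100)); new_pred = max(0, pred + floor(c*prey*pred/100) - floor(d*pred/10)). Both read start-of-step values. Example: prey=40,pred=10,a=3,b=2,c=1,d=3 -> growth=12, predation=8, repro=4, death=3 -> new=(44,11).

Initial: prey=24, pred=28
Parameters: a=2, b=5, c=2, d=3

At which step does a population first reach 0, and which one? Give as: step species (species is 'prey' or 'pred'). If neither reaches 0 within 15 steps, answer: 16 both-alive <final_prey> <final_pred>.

Step 1: prey: 24+4-33=0; pred: 28+13-8=33
First extinction: prey at step 1

Answer: 1 prey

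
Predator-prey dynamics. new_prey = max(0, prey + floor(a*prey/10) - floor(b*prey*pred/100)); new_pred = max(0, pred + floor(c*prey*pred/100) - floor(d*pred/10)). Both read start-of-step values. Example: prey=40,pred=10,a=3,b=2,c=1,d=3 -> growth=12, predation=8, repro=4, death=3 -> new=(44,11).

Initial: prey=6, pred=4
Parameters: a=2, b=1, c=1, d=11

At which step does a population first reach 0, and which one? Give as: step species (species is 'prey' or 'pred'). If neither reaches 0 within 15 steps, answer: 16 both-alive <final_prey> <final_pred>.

Answer: 1 pred

Derivation:
Step 1: prey: 6+1-0=7; pred: 4+0-4=0
First extinction: pred at step 1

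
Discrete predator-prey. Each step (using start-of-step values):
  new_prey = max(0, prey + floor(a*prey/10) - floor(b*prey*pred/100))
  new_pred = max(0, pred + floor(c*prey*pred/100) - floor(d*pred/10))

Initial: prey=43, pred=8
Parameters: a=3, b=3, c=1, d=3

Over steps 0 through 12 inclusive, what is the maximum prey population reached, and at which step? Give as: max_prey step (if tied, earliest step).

Step 1: prey: 43+12-10=45; pred: 8+3-2=9
Step 2: prey: 45+13-12=46; pred: 9+4-2=11
Step 3: prey: 46+13-15=44; pred: 11+5-3=13
Step 4: prey: 44+13-17=40; pred: 13+5-3=15
Step 5: prey: 40+12-18=34; pred: 15+6-4=17
Step 6: prey: 34+10-17=27; pred: 17+5-5=17
Step 7: prey: 27+8-13=22; pred: 17+4-5=16
Step 8: prey: 22+6-10=18; pred: 16+3-4=15
Step 9: prey: 18+5-8=15; pred: 15+2-4=13
Step 10: prey: 15+4-5=14; pred: 13+1-3=11
Step 11: prey: 14+4-4=14; pred: 11+1-3=9
Step 12: prey: 14+4-3=15; pred: 9+1-2=8
Max prey = 46 at step 2

Answer: 46 2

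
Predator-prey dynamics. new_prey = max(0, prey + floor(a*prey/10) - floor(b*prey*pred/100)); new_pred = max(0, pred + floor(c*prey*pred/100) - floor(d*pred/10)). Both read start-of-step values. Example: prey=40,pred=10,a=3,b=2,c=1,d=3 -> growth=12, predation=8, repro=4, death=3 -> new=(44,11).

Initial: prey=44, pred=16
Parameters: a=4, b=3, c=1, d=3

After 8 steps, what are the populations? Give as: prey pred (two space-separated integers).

Answer: 14 10

Derivation:
Step 1: prey: 44+17-21=40; pred: 16+7-4=19
Step 2: prey: 40+16-22=34; pred: 19+7-5=21
Step 3: prey: 34+13-21=26; pred: 21+7-6=22
Step 4: prey: 26+10-17=19; pred: 22+5-6=21
Step 5: prey: 19+7-11=15; pred: 21+3-6=18
Step 6: prey: 15+6-8=13; pred: 18+2-5=15
Step 7: prey: 13+5-5=13; pred: 15+1-4=12
Step 8: prey: 13+5-4=14; pred: 12+1-3=10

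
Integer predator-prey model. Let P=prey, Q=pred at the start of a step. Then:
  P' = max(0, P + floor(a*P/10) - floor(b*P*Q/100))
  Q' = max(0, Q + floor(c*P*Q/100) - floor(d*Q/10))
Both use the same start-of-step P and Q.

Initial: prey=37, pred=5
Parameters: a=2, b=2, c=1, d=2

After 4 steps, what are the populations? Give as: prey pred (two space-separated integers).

Step 1: prey: 37+7-3=41; pred: 5+1-1=5
Step 2: prey: 41+8-4=45; pred: 5+2-1=6
Step 3: prey: 45+9-5=49; pred: 6+2-1=7
Step 4: prey: 49+9-6=52; pred: 7+3-1=9

Answer: 52 9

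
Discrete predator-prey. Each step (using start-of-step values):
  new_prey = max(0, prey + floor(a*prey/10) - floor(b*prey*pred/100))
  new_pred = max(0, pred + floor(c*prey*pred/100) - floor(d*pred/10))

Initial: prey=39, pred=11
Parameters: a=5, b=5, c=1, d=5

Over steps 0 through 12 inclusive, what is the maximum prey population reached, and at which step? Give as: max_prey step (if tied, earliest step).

Step 1: prey: 39+19-21=37; pred: 11+4-5=10
Step 2: prey: 37+18-18=37; pred: 10+3-5=8
Step 3: prey: 37+18-14=41; pred: 8+2-4=6
Step 4: prey: 41+20-12=49; pred: 6+2-3=5
Step 5: prey: 49+24-12=61; pred: 5+2-2=5
Step 6: prey: 61+30-15=76; pred: 5+3-2=6
Step 7: prey: 76+38-22=92; pred: 6+4-3=7
Step 8: prey: 92+46-32=106; pred: 7+6-3=10
Step 9: prey: 106+53-53=106; pred: 10+10-5=15
Step 10: prey: 106+53-79=80; pred: 15+15-7=23
Step 11: prey: 80+40-92=28; pred: 23+18-11=30
Step 12: prey: 28+14-42=0; pred: 30+8-15=23
Max prey = 106 at step 8

Answer: 106 8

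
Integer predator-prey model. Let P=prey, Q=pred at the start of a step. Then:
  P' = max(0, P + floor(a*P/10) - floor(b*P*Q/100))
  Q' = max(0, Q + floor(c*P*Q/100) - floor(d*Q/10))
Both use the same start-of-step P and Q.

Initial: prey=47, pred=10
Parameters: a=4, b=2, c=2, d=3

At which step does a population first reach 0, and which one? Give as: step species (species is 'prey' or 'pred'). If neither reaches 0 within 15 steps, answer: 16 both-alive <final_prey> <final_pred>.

Answer: 5 prey

Derivation:
Step 1: prey: 47+18-9=56; pred: 10+9-3=16
Step 2: prey: 56+22-17=61; pred: 16+17-4=29
Step 3: prey: 61+24-35=50; pred: 29+35-8=56
Step 4: prey: 50+20-56=14; pred: 56+56-16=96
Step 5: prey: 14+5-26=0; pred: 96+26-28=94
First extinction: prey at step 5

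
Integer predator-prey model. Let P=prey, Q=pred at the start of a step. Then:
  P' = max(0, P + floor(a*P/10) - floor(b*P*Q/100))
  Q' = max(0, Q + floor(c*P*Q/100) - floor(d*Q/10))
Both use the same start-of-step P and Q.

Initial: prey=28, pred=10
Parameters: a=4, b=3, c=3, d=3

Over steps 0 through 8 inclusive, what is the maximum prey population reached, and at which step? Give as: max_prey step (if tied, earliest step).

Answer: 31 1

Derivation:
Step 1: prey: 28+11-8=31; pred: 10+8-3=15
Step 2: prey: 31+12-13=30; pred: 15+13-4=24
Step 3: prey: 30+12-21=21; pred: 24+21-7=38
Step 4: prey: 21+8-23=6; pred: 38+23-11=50
Step 5: prey: 6+2-9=0; pred: 50+9-15=44
Step 6: prey: 0+0-0=0; pred: 44+0-13=31
Step 7: prey: 0+0-0=0; pred: 31+0-9=22
Step 8: prey: 0+0-0=0; pred: 22+0-6=16
Max prey = 31 at step 1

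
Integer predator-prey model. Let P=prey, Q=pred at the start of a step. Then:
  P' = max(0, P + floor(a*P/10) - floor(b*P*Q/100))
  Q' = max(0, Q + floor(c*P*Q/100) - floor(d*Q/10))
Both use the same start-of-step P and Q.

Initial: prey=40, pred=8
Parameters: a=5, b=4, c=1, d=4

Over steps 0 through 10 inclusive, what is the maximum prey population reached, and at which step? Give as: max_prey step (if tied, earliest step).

Answer: 78 5

Derivation:
Step 1: prey: 40+20-12=48; pred: 8+3-3=8
Step 2: prey: 48+24-15=57; pred: 8+3-3=8
Step 3: prey: 57+28-18=67; pred: 8+4-3=9
Step 4: prey: 67+33-24=76; pred: 9+6-3=12
Step 5: prey: 76+38-36=78; pred: 12+9-4=17
Step 6: prey: 78+39-53=64; pred: 17+13-6=24
Step 7: prey: 64+32-61=35; pred: 24+15-9=30
Step 8: prey: 35+17-42=10; pred: 30+10-12=28
Step 9: prey: 10+5-11=4; pred: 28+2-11=19
Step 10: prey: 4+2-3=3; pred: 19+0-7=12
Max prey = 78 at step 5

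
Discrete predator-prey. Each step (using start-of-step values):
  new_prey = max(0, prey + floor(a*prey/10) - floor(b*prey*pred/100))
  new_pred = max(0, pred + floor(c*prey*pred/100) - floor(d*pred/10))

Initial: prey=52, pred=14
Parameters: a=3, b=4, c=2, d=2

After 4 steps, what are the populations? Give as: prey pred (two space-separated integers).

Answer: 0 32

Derivation:
Step 1: prey: 52+15-29=38; pred: 14+14-2=26
Step 2: prey: 38+11-39=10; pred: 26+19-5=40
Step 3: prey: 10+3-16=0; pred: 40+8-8=40
Step 4: prey: 0+0-0=0; pred: 40+0-8=32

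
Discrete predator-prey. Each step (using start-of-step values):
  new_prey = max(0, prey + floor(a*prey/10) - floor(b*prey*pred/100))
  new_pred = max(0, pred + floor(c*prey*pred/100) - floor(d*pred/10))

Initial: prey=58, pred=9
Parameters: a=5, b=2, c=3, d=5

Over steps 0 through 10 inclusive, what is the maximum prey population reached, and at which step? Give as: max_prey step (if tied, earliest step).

Step 1: prey: 58+29-10=77; pred: 9+15-4=20
Step 2: prey: 77+38-30=85; pred: 20+46-10=56
Step 3: prey: 85+42-95=32; pred: 56+142-28=170
Step 4: prey: 32+16-108=0; pred: 170+163-85=248
Step 5: prey: 0+0-0=0; pred: 248+0-124=124
Step 6: prey: 0+0-0=0; pred: 124+0-62=62
Step 7: prey: 0+0-0=0; pred: 62+0-31=31
Step 8: prey: 0+0-0=0; pred: 31+0-15=16
Step 9: prey: 0+0-0=0; pred: 16+0-8=8
Step 10: prey: 0+0-0=0; pred: 8+0-4=4
Max prey = 85 at step 2

Answer: 85 2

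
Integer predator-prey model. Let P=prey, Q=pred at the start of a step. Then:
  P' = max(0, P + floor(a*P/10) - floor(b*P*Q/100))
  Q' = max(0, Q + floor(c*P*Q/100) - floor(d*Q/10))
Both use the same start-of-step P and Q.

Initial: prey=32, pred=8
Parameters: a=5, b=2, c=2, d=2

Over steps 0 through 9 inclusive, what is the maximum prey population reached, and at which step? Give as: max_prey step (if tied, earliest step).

Step 1: prey: 32+16-5=43; pred: 8+5-1=12
Step 2: prey: 43+21-10=54; pred: 12+10-2=20
Step 3: prey: 54+27-21=60; pred: 20+21-4=37
Step 4: prey: 60+30-44=46; pred: 37+44-7=74
Step 5: prey: 46+23-68=1; pred: 74+68-14=128
Step 6: prey: 1+0-2=0; pred: 128+2-25=105
Step 7: prey: 0+0-0=0; pred: 105+0-21=84
Step 8: prey: 0+0-0=0; pred: 84+0-16=68
Step 9: prey: 0+0-0=0; pred: 68+0-13=55
Max prey = 60 at step 3

Answer: 60 3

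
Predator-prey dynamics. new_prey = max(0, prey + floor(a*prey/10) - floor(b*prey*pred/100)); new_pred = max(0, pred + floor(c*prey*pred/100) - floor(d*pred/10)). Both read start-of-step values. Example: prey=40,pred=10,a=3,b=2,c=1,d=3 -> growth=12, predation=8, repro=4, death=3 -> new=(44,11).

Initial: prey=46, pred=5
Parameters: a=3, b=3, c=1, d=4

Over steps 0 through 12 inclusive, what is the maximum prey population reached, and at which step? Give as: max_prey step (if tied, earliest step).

Step 1: prey: 46+13-6=53; pred: 5+2-2=5
Step 2: prey: 53+15-7=61; pred: 5+2-2=5
Step 3: prey: 61+18-9=70; pred: 5+3-2=6
Step 4: prey: 70+21-12=79; pred: 6+4-2=8
Step 5: prey: 79+23-18=84; pred: 8+6-3=11
Step 6: prey: 84+25-27=82; pred: 11+9-4=16
Step 7: prey: 82+24-39=67; pred: 16+13-6=23
Step 8: prey: 67+20-46=41; pred: 23+15-9=29
Step 9: prey: 41+12-35=18; pred: 29+11-11=29
Step 10: prey: 18+5-15=8; pred: 29+5-11=23
Step 11: prey: 8+2-5=5; pred: 23+1-9=15
Step 12: prey: 5+1-2=4; pred: 15+0-6=9
Max prey = 84 at step 5

Answer: 84 5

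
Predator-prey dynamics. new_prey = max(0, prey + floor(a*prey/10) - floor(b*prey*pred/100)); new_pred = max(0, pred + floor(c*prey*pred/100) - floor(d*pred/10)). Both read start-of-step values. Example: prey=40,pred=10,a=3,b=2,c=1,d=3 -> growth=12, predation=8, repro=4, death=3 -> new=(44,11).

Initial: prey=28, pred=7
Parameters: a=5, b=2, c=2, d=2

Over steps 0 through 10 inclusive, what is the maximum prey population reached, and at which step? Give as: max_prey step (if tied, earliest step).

Step 1: prey: 28+14-3=39; pred: 7+3-1=9
Step 2: prey: 39+19-7=51; pred: 9+7-1=15
Step 3: prey: 51+25-15=61; pred: 15+15-3=27
Step 4: prey: 61+30-32=59; pred: 27+32-5=54
Step 5: prey: 59+29-63=25; pred: 54+63-10=107
Step 6: prey: 25+12-53=0; pred: 107+53-21=139
Step 7: prey: 0+0-0=0; pred: 139+0-27=112
Step 8: prey: 0+0-0=0; pred: 112+0-22=90
Step 9: prey: 0+0-0=0; pred: 90+0-18=72
Step 10: prey: 0+0-0=0; pred: 72+0-14=58
Max prey = 61 at step 3

Answer: 61 3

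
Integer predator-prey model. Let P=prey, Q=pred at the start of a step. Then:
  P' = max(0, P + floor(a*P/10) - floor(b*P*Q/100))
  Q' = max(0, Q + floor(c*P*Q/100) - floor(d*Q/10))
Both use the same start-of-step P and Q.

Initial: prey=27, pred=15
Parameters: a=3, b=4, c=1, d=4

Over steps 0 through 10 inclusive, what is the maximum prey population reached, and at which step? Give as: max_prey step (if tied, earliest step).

Step 1: prey: 27+8-16=19; pred: 15+4-6=13
Step 2: prey: 19+5-9=15; pred: 13+2-5=10
Step 3: prey: 15+4-6=13; pred: 10+1-4=7
Step 4: prey: 13+3-3=13; pred: 7+0-2=5
Step 5: prey: 13+3-2=14; pred: 5+0-2=3
Step 6: prey: 14+4-1=17; pred: 3+0-1=2
Step 7: prey: 17+5-1=21; pred: 2+0-0=2
Step 8: prey: 21+6-1=26; pred: 2+0-0=2
Step 9: prey: 26+7-2=31; pred: 2+0-0=2
Step 10: prey: 31+9-2=38; pred: 2+0-0=2
Max prey = 38 at step 10

Answer: 38 10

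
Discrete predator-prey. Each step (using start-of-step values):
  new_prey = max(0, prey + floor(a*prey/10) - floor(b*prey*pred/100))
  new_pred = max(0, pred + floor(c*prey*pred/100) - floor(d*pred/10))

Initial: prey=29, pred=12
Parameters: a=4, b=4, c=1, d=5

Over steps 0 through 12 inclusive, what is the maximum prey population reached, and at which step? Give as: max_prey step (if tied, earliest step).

Answer: 152 11

Derivation:
Step 1: prey: 29+11-13=27; pred: 12+3-6=9
Step 2: prey: 27+10-9=28; pred: 9+2-4=7
Step 3: prey: 28+11-7=32; pred: 7+1-3=5
Step 4: prey: 32+12-6=38; pred: 5+1-2=4
Step 5: prey: 38+15-6=47; pred: 4+1-2=3
Step 6: prey: 47+18-5=60; pred: 3+1-1=3
Step 7: prey: 60+24-7=77; pred: 3+1-1=3
Step 8: prey: 77+30-9=98; pred: 3+2-1=4
Step 9: prey: 98+39-15=122; pred: 4+3-2=5
Step 10: prey: 122+48-24=146; pred: 5+6-2=9
Step 11: prey: 146+58-52=152; pred: 9+13-4=18
Step 12: prey: 152+60-109=103; pred: 18+27-9=36
Max prey = 152 at step 11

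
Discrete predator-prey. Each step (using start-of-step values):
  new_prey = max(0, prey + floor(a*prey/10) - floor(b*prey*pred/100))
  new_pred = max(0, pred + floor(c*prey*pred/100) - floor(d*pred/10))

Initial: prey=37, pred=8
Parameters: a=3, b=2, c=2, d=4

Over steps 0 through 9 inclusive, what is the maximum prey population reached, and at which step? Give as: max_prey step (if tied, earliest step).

Step 1: prey: 37+11-5=43; pred: 8+5-3=10
Step 2: prey: 43+12-8=47; pred: 10+8-4=14
Step 3: prey: 47+14-13=48; pred: 14+13-5=22
Step 4: prey: 48+14-21=41; pred: 22+21-8=35
Step 5: prey: 41+12-28=25; pred: 35+28-14=49
Step 6: prey: 25+7-24=8; pred: 49+24-19=54
Step 7: prey: 8+2-8=2; pred: 54+8-21=41
Step 8: prey: 2+0-1=1; pred: 41+1-16=26
Step 9: prey: 1+0-0=1; pred: 26+0-10=16
Max prey = 48 at step 3

Answer: 48 3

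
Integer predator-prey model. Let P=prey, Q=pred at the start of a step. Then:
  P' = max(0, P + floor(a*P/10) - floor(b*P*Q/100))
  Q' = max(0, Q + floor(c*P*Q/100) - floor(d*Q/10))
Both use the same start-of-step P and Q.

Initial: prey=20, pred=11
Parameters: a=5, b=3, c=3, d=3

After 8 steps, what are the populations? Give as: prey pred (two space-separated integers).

Step 1: prey: 20+10-6=24; pred: 11+6-3=14
Step 2: prey: 24+12-10=26; pred: 14+10-4=20
Step 3: prey: 26+13-15=24; pred: 20+15-6=29
Step 4: prey: 24+12-20=16; pred: 29+20-8=41
Step 5: prey: 16+8-19=5; pred: 41+19-12=48
Step 6: prey: 5+2-7=0; pred: 48+7-14=41
Step 7: prey: 0+0-0=0; pred: 41+0-12=29
Step 8: prey: 0+0-0=0; pred: 29+0-8=21

Answer: 0 21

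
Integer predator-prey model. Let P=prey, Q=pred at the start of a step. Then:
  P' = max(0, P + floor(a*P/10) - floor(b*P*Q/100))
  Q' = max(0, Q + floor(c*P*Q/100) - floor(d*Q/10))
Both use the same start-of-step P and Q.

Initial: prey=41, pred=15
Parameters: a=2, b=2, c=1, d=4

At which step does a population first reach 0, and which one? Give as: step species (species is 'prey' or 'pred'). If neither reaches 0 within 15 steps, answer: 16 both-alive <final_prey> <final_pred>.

Step 1: prey: 41+8-12=37; pred: 15+6-6=15
Step 2: prey: 37+7-11=33; pred: 15+5-6=14
Step 3: prey: 33+6-9=30; pred: 14+4-5=13
Step 4: prey: 30+6-7=29; pred: 13+3-5=11
Step 5: prey: 29+5-6=28; pred: 11+3-4=10
Step 6: prey: 28+5-5=28; pred: 10+2-4=8
Step 7: prey: 28+5-4=29; pred: 8+2-3=7
Step 8: prey: 29+5-4=30; pred: 7+2-2=7
Step 9: prey: 30+6-4=32; pred: 7+2-2=7
Step 10: prey: 32+6-4=34; pred: 7+2-2=7
Step 11: prey: 34+6-4=36; pred: 7+2-2=7
Step 12: prey: 36+7-5=38; pred: 7+2-2=7
Step 13: prey: 38+7-5=40; pred: 7+2-2=7
Step 14: prey: 40+8-5=43; pred: 7+2-2=7
Step 15: prey: 43+8-6=45; pred: 7+3-2=8
No extinction within 15 steps

Answer: 16 both-alive 45 8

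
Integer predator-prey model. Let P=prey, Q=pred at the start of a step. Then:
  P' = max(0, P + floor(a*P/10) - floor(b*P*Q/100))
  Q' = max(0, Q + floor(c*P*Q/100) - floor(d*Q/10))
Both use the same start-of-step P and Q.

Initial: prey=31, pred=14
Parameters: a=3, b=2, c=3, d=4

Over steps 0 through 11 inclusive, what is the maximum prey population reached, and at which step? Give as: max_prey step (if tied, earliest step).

Answer: 32 1

Derivation:
Step 1: prey: 31+9-8=32; pred: 14+13-5=22
Step 2: prey: 32+9-14=27; pred: 22+21-8=35
Step 3: prey: 27+8-18=17; pred: 35+28-14=49
Step 4: prey: 17+5-16=6; pred: 49+24-19=54
Step 5: prey: 6+1-6=1; pred: 54+9-21=42
Step 6: prey: 1+0-0=1; pred: 42+1-16=27
Step 7: prey: 1+0-0=1; pred: 27+0-10=17
Step 8: prey: 1+0-0=1; pred: 17+0-6=11
Step 9: prey: 1+0-0=1; pred: 11+0-4=7
Step 10: prey: 1+0-0=1; pred: 7+0-2=5
Step 11: prey: 1+0-0=1; pred: 5+0-2=3
Max prey = 32 at step 1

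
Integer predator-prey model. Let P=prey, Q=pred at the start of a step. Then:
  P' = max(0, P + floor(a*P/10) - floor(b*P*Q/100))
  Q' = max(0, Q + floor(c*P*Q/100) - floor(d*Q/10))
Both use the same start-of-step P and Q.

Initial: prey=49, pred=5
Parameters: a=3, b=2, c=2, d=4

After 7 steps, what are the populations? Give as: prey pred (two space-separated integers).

Step 1: prey: 49+14-4=59; pred: 5+4-2=7
Step 2: prey: 59+17-8=68; pred: 7+8-2=13
Step 3: prey: 68+20-17=71; pred: 13+17-5=25
Step 4: prey: 71+21-35=57; pred: 25+35-10=50
Step 5: prey: 57+17-57=17; pred: 50+57-20=87
Step 6: prey: 17+5-29=0; pred: 87+29-34=82
Step 7: prey: 0+0-0=0; pred: 82+0-32=50

Answer: 0 50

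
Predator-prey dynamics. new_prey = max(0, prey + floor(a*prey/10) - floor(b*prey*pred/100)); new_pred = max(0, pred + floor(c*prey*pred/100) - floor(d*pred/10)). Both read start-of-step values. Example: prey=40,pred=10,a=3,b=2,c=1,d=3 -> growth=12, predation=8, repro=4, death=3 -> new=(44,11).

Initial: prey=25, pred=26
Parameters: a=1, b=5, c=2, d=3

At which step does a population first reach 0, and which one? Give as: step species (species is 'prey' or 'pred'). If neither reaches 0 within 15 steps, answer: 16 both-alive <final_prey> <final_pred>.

Step 1: prey: 25+2-32=0; pred: 26+13-7=32
First extinction: prey at step 1

Answer: 1 prey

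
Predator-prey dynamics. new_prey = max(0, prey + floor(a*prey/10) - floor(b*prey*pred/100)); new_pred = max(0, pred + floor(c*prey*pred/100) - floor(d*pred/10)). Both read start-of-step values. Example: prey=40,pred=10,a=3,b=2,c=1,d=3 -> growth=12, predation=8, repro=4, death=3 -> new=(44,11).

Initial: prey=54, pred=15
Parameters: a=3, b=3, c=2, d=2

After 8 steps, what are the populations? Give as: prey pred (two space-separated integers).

Step 1: prey: 54+16-24=46; pred: 15+16-3=28
Step 2: prey: 46+13-38=21; pred: 28+25-5=48
Step 3: prey: 21+6-30=0; pred: 48+20-9=59
Step 4: prey: 0+0-0=0; pred: 59+0-11=48
Step 5: prey: 0+0-0=0; pred: 48+0-9=39
Step 6: prey: 0+0-0=0; pred: 39+0-7=32
Step 7: prey: 0+0-0=0; pred: 32+0-6=26
Step 8: prey: 0+0-0=0; pred: 26+0-5=21

Answer: 0 21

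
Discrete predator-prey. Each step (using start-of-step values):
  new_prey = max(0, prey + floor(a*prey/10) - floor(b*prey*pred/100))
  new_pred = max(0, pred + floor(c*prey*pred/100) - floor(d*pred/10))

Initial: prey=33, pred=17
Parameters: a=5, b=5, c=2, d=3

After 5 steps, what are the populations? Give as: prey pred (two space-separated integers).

Step 1: prey: 33+16-28=21; pred: 17+11-5=23
Step 2: prey: 21+10-24=7; pred: 23+9-6=26
Step 3: prey: 7+3-9=1; pred: 26+3-7=22
Step 4: prey: 1+0-1=0; pred: 22+0-6=16
Step 5: prey: 0+0-0=0; pred: 16+0-4=12

Answer: 0 12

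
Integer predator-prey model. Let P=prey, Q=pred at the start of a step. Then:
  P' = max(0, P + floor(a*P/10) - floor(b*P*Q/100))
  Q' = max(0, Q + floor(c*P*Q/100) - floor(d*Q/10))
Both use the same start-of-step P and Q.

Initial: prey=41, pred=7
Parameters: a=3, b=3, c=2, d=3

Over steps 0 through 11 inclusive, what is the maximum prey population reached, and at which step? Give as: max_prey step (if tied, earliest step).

Step 1: prey: 41+12-8=45; pred: 7+5-2=10
Step 2: prey: 45+13-13=45; pred: 10+9-3=16
Step 3: prey: 45+13-21=37; pred: 16+14-4=26
Step 4: prey: 37+11-28=20; pred: 26+19-7=38
Step 5: prey: 20+6-22=4; pred: 38+15-11=42
Step 6: prey: 4+1-5=0; pred: 42+3-12=33
Step 7: prey: 0+0-0=0; pred: 33+0-9=24
Step 8: prey: 0+0-0=0; pred: 24+0-7=17
Step 9: prey: 0+0-0=0; pred: 17+0-5=12
Step 10: prey: 0+0-0=0; pred: 12+0-3=9
Step 11: prey: 0+0-0=0; pred: 9+0-2=7
Max prey = 45 at step 1

Answer: 45 1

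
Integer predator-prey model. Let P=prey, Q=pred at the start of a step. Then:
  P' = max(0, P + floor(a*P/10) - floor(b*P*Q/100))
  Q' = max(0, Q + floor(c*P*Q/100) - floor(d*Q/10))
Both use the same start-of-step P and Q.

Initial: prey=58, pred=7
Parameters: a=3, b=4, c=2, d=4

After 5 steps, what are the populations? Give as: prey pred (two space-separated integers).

Step 1: prey: 58+17-16=59; pred: 7+8-2=13
Step 2: prey: 59+17-30=46; pred: 13+15-5=23
Step 3: prey: 46+13-42=17; pred: 23+21-9=35
Step 4: prey: 17+5-23=0; pred: 35+11-14=32
Step 5: prey: 0+0-0=0; pred: 32+0-12=20

Answer: 0 20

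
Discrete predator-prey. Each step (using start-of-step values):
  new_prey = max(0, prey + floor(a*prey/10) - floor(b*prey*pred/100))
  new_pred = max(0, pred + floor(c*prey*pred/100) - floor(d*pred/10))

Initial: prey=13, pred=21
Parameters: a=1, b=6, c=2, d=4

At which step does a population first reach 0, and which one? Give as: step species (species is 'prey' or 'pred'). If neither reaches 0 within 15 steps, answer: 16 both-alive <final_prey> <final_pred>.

Answer: 1 prey

Derivation:
Step 1: prey: 13+1-16=0; pred: 21+5-8=18
First extinction: prey at step 1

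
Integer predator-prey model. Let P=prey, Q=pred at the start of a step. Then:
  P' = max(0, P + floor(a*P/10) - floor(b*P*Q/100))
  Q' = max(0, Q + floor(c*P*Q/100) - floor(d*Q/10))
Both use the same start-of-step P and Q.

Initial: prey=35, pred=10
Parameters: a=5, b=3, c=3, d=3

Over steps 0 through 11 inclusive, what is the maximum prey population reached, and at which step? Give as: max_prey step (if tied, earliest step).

Answer: 42 1

Derivation:
Step 1: prey: 35+17-10=42; pred: 10+10-3=17
Step 2: prey: 42+21-21=42; pred: 17+21-5=33
Step 3: prey: 42+21-41=22; pred: 33+41-9=65
Step 4: prey: 22+11-42=0; pred: 65+42-19=88
Step 5: prey: 0+0-0=0; pred: 88+0-26=62
Step 6: prey: 0+0-0=0; pred: 62+0-18=44
Step 7: prey: 0+0-0=0; pred: 44+0-13=31
Step 8: prey: 0+0-0=0; pred: 31+0-9=22
Step 9: prey: 0+0-0=0; pred: 22+0-6=16
Step 10: prey: 0+0-0=0; pred: 16+0-4=12
Step 11: prey: 0+0-0=0; pred: 12+0-3=9
Max prey = 42 at step 1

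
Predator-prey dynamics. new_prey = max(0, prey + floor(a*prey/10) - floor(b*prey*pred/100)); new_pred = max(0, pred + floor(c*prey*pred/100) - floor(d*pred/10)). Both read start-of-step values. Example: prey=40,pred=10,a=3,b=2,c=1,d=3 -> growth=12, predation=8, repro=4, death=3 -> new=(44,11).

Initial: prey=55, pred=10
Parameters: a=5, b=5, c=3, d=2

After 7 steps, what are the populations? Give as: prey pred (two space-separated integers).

Step 1: prey: 55+27-27=55; pred: 10+16-2=24
Step 2: prey: 55+27-66=16; pred: 24+39-4=59
Step 3: prey: 16+8-47=0; pred: 59+28-11=76
Step 4: prey: 0+0-0=0; pred: 76+0-15=61
Step 5: prey: 0+0-0=0; pred: 61+0-12=49
Step 6: prey: 0+0-0=0; pred: 49+0-9=40
Step 7: prey: 0+0-0=0; pred: 40+0-8=32

Answer: 0 32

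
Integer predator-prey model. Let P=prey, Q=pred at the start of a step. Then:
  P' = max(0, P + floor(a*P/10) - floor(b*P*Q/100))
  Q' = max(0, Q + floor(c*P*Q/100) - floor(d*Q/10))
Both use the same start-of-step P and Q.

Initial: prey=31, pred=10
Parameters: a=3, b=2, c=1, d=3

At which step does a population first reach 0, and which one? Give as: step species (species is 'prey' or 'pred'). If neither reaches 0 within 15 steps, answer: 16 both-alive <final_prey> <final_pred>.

Answer: 16 both-alive 10 14

Derivation:
Step 1: prey: 31+9-6=34; pred: 10+3-3=10
Step 2: prey: 34+10-6=38; pred: 10+3-3=10
Step 3: prey: 38+11-7=42; pred: 10+3-3=10
Step 4: prey: 42+12-8=46; pred: 10+4-3=11
Step 5: prey: 46+13-10=49; pred: 11+5-3=13
Step 6: prey: 49+14-12=51; pred: 13+6-3=16
Step 7: prey: 51+15-16=50; pred: 16+8-4=20
Step 8: prey: 50+15-20=45; pred: 20+10-6=24
Step 9: prey: 45+13-21=37; pred: 24+10-7=27
Step 10: prey: 37+11-19=29; pred: 27+9-8=28
Step 11: prey: 29+8-16=21; pred: 28+8-8=28
Step 12: prey: 21+6-11=16; pred: 28+5-8=25
Step 13: prey: 16+4-8=12; pred: 25+4-7=22
Step 14: prey: 12+3-5=10; pred: 22+2-6=18
Step 15: prey: 10+3-3=10; pred: 18+1-5=14
No extinction within 15 steps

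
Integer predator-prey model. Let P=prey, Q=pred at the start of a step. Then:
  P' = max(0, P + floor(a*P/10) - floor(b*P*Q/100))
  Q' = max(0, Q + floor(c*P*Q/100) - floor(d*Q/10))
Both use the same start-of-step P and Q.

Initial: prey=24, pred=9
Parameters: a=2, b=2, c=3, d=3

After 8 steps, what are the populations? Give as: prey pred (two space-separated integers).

Step 1: prey: 24+4-4=24; pred: 9+6-2=13
Step 2: prey: 24+4-6=22; pred: 13+9-3=19
Step 3: prey: 22+4-8=18; pred: 19+12-5=26
Step 4: prey: 18+3-9=12; pred: 26+14-7=33
Step 5: prey: 12+2-7=7; pred: 33+11-9=35
Step 6: prey: 7+1-4=4; pred: 35+7-10=32
Step 7: prey: 4+0-2=2; pred: 32+3-9=26
Step 8: prey: 2+0-1=1; pred: 26+1-7=20

Answer: 1 20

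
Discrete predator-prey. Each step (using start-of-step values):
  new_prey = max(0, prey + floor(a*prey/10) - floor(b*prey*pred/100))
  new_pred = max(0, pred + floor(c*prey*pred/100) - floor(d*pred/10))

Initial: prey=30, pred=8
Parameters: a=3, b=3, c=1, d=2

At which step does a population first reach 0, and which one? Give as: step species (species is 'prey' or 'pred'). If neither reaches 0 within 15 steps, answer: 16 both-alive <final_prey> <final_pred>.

Step 1: prey: 30+9-7=32; pred: 8+2-1=9
Step 2: prey: 32+9-8=33; pred: 9+2-1=10
Step 3: prey: 33+9-9=33; pred: 10+3-2=11
Step 4: prey: 33+9-10=32; pred: 11+3-2=12
Step 5: prey: 32+9-11=30; pred: 12+3-2=13
Step 6: prey: 30+9-11=28; pred: 13+3-2=14
Step 7: prey: 28+8-11=25; pred: 14+3-2=15
Step 8: prey: 25+7-11=21; pred: 15+3-3=15
Step 9: prey: 21+6-9=18; pred: 15+3-3=15
Step 10: prey: 18+5-8=15; pred: 15+2-3=14
Step 11: prey: 15+4-6=13; pred: 14+2-2=14
Step 12: prey: 13+3-5=11; pred: 14+1-2=13
Step 13: prey: 11+3-4=10; pred: 13+1-2=12
Step 14: prey: 10+3-3=10; pred: 12+1-2=11
Step 15: prey: 10+3-3=10; pred: 11+1-2=10
No extinction within 15 steps

Answer: 16 both-alive 10 10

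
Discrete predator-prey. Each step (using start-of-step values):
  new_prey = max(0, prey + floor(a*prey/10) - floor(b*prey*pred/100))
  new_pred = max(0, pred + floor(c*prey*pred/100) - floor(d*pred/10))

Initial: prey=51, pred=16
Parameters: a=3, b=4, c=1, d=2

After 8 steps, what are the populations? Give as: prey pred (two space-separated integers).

Answer: 1 9

Derivation:
Step 1: prey: 51+15-32=34; pred: 16+8-3=21
Step 2: prey: 34+10-28=16; pred: 21+7-4=24
Step 3: prey: 16+4-15=5; pred: 24+3-4=23
Step 4: prey: 5+1-4=2; pred: 23+1-4=20
Step 5: prey: 2+0-1=1; pred: 20+0-4=16
Step 6: prey: 1+0-0=1; pred: 16+0-3=13
Step 7: prey: 1+0-0=1; pred: 13+0-2=11
Step 8: prey: 1+0-0=1; pred: 11+0-2=9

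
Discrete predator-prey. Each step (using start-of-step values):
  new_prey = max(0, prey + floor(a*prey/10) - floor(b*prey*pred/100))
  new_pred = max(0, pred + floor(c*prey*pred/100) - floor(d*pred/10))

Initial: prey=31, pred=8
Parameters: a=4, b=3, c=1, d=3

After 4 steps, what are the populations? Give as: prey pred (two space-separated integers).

Answer: 55 11

Derivation:
Step 1: prey: 31+12-7=36; pred: 8+2-2=8
Step 2: prey: 36+14-8=42; pred: 8+2-2=8
Step 3: prey: 42+16-10=48; pred: 8+3-2=9
Step 4: prey: 48+19-12=55; pred: 9+4-2=11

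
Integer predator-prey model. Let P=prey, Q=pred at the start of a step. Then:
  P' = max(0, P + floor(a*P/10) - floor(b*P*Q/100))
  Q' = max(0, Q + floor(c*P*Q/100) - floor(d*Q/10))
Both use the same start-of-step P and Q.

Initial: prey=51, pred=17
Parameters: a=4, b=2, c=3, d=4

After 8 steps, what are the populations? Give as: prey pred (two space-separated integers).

Answer: 0 11

Derivation:
Step 1: prey: 51+20-17=54; pred: 17+26-6=37
Step 2: prey: 54+21-39=36; pred: 37+59-14=82
Step 3: prey: 36+14-59=0; pred: 82+88-32=138
Step 4: prey: 0+0-0=0; pred: 138+0-55=83
Step 5: prey: 0+0-0=0; pred: 83+0-33=50
Step 6: prey: 0+0-0=0; pred: 50+0-20=30
Step 7: prey: 0+0-0=0; pred: 30+0-12=18
Step 8: prey: 0+0-0=0; pred: 18+0-7=11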